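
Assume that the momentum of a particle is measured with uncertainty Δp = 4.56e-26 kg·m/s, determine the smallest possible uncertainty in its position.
1.156 nm

Using the Heisenberg uncertainty principle:
ΔxΔp ≥ ℏ/2

The minimum uncertainty in position is:
Δx_min = ℏ/(2Δp)
Δx_min = (1.055e-34 J·s) / (2 × 4.560e-26 kg·m/s)
Δx_min = 1.156e-09 m = 1.156 nm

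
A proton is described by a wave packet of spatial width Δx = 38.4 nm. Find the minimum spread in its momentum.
1.373 × 10^-27 kg·m/s

For a wave packet, the spatial width Δx and momentum spread Δp are related by the uncertainty principle:
ΔxΔp ≥ ℏ/2

The minimum momentum spread is:
Δp_min = ℏ/(2Δx)
Δp_min = (1.055e-34 J·s) / (2 × 3.840e-08 m)
Δp_min = 1.373e-27 kg·m/s

A wave packet cannot have both a well-defined position and well-defined momentum.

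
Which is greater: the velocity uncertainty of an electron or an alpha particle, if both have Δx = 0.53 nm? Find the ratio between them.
The electron has the larger minimum velocity uncertainty, by a ratio of 7294.3.

For both particles, Δp_min = ℏ/(2Δx) = 9.949e-26 kg·m/s (same for both).

The velocity uncertainty is Δv = Δp/m:
- electron: Δv = 9.949e-26 / 9.109e-31 = 1.092e+05 m/s = 109.215 km/s
- alpha particle: Δv = 9.949e-26 / 6.645e-27 = 1.497e+01 m/s = 14.973 m/s

Ratio: 1.092e+05 / 1.497e+01 = 7294.3

The lighter particle has larger velocity uncertainty because Δv ∝ 1/m.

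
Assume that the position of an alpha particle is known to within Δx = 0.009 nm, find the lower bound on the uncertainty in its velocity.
881.721 m/s

Using the Heisenberg uncertainty principle and Δp = mΔv:
ΔxΔp ≥ ℏ/2
Δx(mΔv) ≥ ℏ/2

The minimum uncertainty in velocity is:
Δv_min = ℏ/(2mΔx)
Δv_min = (1.055e-34 J·s) / (2 × 6.645e-27 kg × 9.000e-12 m)
Δv_min = 8.817e+02 m/s = 881.721 m/s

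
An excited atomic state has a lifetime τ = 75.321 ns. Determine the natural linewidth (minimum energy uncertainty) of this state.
4.369 neV

Using the energy-time uncertainty principle:
ΔEΔt ≥ ℏ/2

The lifetime τ represents the time uncertainty Δt.
The natural linewidth (minimum energy uncertainty) is:

ΔE = ℏ/(2τ)
ΔE = (1.055e-34 J·s) / (2 × 7.532e-08 s)
ΔE = 7.001e-28 J = 4.369 neV

This natural linewidth limits the precision of spectroscopic measurements.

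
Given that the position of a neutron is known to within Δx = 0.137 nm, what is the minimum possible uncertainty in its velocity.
229.789 m/s

Using the Heisenberg uncertainty principle and Δp = mΔv:
ΔxΔp ≥ ℏ/2
Δx(mΔv) ≥ ℏ/2

The minimum uncertainty in velocity is:
Δv_min = ℏ/(2mΔx)
Δv_min = (1.055e-34 J·s) / (2 × 1.675e-27 kg × 1.370e-10 m)
Δv_min = 2.298e+02 m/s = 229.789 m/s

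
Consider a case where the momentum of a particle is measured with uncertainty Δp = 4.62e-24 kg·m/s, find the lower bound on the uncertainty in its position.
11.413 pm

Using the Heisenberg uncertainty principle:
ΔxΔp ≥ ℏ/2

The minimum uncertainty in position is:
Δx_min = ℏ/(2Δp)
Δx_min = (1.055e-34 J·s) / (2 × 4.620e-24 kg·m/s)
Δx_min = 1.141e-11 m = 11.413 pm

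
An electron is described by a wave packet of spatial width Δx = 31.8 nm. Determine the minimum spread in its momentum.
1.658 × 10^-27 kg·m/s

For a wave packet, the spatial width Δx and momentum spread Δp are related by the uncertainty principle:
ΔxΔp ≥ ℏ/2

The minimum momentum spread is:
Δp_min = ℏ/(2Δx)
Δp_min = (1.055e-34 J·s) / (2 × 3.180e-08 m)
Δp_min = 1.658e-27 kg·m/s

A wave packet cannot have both a well-defined position and well-defined momentum.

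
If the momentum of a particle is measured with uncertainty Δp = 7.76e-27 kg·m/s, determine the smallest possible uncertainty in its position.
6.795 nm

Using the Heisenberg uncertainty principle:
ΔxΔp ≥ ℏ/2

The minimum uncertainty in position is:
Δx_min = ℏ/(2Δp)
Δx_min = (1.055e-34 J·s) / (2 × 7.760e-27 kg·m/s)
Δx_min = 6.795e-09 m = 6.795 nm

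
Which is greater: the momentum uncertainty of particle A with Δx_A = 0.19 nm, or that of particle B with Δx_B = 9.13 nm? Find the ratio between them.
Particle A has the larger minimum momentum uncertainty, by a factor of 48.05.

For each particle, the minimum momentum uncertainty is Δp_min = ℏ/(2Δx):

Particle A: Δp_A = ℏ/(2×1.900e-10 m) = 2.775e-25 kg·m/s
Particle B: Δp_B = ℏ/(2×9.130e-09 m) = 5.775e-27 kg·m/s

Ratio: Δp_A/Δp_B = 48.05

Since Δp_min ∝ 1/Δx, the particle with smaller position uncertainty (A) has larger momentum uncertainty.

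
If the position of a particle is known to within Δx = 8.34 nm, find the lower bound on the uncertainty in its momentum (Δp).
6.322 × 10^-27 kg·m/s

Using the Heisenberg uncertainty principle:
ΔxΔp ≥ ℏ/2

The minimum uncertainty in momentum is:
Δp_min = ℏ/(2Δx)
Δp_min = (1.055e-34 J·s) / (2 × 8.340e-09 m)
Δp_min = 6.322e-27 kg·m/s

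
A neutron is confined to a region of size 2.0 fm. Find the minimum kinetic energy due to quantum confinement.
1.295 MeV

Using the uncertainty principle:

1. Position uncertainty: Δx ≈ 2.000e-15 m
2. Minimum momentum uncertainty: Δp = ℏ/(2Δx) = 2.636e-20 kg·m/s
3. Minimum kinetic energy:
   KE = (Δp)²/(2m) = (2.636e-20)²/(2 × 1.675e-27 kg)
   KE = 2.075e-13 J = 1.295 MeV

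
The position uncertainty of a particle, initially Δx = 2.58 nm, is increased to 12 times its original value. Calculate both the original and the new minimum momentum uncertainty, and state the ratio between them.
Original Δp_min = 2.044 × 10^-26 kg·m/s; new Δp'_min = 1.703 × 10^-27 kg·m/s; ratio Δp'_min/Δp_min = 1/12.

From the uncertainty principle ΔxΔp ≥ ℏ/2, the minimum momentum uncertainty is Δp_min = ℏ/(2Δx).

Original (Δx = 2.58 nm = 2.580e-09 m):
Δp_min = (1.055e-34 J·s)/(2 × 2.580e-09 m) = 2.044e-26 kg·m/s

When Δx → 12Δx:
Δp'_min = ℏ/(2 × 12Δx) = (1/12) × ℏ/(2Δx) = (1/12) × Δp_min
Δp'_min = 1/12 × 2.044e-26 kg·m/s = 1.703e-27 kg·m/s

Since Δp_min ∝ 1/Δx, when Δx is increased to 12 times its original value, Δp_min decreases to 1/12 of its original value.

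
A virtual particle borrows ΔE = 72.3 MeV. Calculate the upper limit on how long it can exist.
4.552 ys

Using the energy-time uncertainty principle:
ΔEΔt ≥ ℏ/2

For a virtual particle borrowing energy ΔE, the maximum lifetime is:
Δt_max = ℏ/(2ΔE)

Converting energy:
ΔE = 72.3 MeV = 1.158e-11 J

Δt_max = (1.055e-34 J·s) / (2 × 1.158e-11 J)
Δt_max = 4.552e-24 s = 4.552 ys

Virtual particles with higher borrowed energy exist for shorter times.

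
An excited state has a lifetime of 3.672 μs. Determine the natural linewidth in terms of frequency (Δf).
21.671 kHz

Using the energy-time uncertainty principle and E = hf:
ΔEΔt ≥ ℏ/2
hΔf·Δt ≥ ℏ/2

The minimum frequency uncertainty is:
Δf = ℏ/(2hτ) = 1/(4πτ)
Δf = 1/(4π × 3.672e-06 s)
Δf = 2.167e+04 Hz = 21.671 kHz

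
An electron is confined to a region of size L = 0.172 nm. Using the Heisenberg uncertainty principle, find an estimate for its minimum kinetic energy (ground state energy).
321.963 meV

Using the uncertainty principle to estimate ground state energy:

1. The position uncertainty is approximately the confinement size:
   Δx ≈ L = 1.720e-10 m

2. From ΔxΔp ≥ ℏ/2, the minimum momentum uncertainty is:
   Δp ≈ ℏ/(2L) = 3.066e-25 kg·m/s

3. The kinetic energy is approximately:
   KE ≈ (Δp)²/(2m) = (3.066e-25)²/(2 × 9.109e-31 kg)
   KE ≈ 5.158e-20 J = 321.963 meV

This is an order-of-magnitude estimate of the ground state energy.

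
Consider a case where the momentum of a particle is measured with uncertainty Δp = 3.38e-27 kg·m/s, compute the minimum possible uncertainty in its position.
15.600 nm

Using the Heisenberg uncertainty principle:
ΔxΔp ≥ ℏ/2

The minimum uncertainty in position is:
Δx_min = ℏ/(2Δp)
Δx_min = (1.055e-34 J·s) / (2 × 3.380e-27 kg·m/s)
Δx_min = 1.560e-08 m = 15.600 nm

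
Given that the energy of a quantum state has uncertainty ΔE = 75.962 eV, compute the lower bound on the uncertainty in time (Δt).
4.333 as

Using the energy-time uncertainty principle:
ΔEΔt ≥ ℏ/2

The minimum uncertainty in time is:
Δt_min = ℏ/(2ΔE)
Δt_min = (1.055e-34 J·s) / (2 × 1.217e-17 J)
Δt_min = 4.333e-18 s = 4.333 as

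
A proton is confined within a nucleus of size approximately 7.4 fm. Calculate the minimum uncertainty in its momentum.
7.125 × 10^-21 kg·m/s

Using the Heisenberg uncertainty principle:
ΔxΔp ≥ ℏ/2

With Δx ≈ L = 7.400e-15 m (the confinement size):
Δp_min = ℏ/(2Δx)
Δp_min = (1.055e-34 J·s) / (2 × 7.400e-15 m)
Δp_min = 7.125e-21 kg·m/s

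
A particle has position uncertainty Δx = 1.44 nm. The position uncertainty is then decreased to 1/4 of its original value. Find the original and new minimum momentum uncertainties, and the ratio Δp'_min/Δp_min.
Original Δp_min = 3.662 × 10^-26 kg·m/s; new Δp'_min = 1.465 × 10^-25 kg·m/s; ratio Δp'_min/Δp_min = 4.

From the uncertainty principle ΔxΔp ≥ ℏ/2, the minimum momentum uncertainty is Δp_min = ℏ/(2Δx).

Original (Δx = 1.44 nm = 1.440e-09 m):
Δp_min = (1.055e-34 J·s)/(2 × 1.440e-09 m) = 3.662e-26 kg·m/s

When Δx → (1/4)Δx:
Δp'_min = ℏ/(2 × (1/4)Δx) = 4 × ℏ/(2Δx) = 4 × Δp_min
Δp'_min = 4 × 3.662e-26 kg·m/s = 1.465e-25 kg·m/s

Since Δp_min ∝ 1/Δx, when Δx is decreased to 1/4 of its original value, Δp_min increases to 4 times its original value.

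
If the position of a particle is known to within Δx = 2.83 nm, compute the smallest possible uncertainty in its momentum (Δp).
1.863 × 10^-26 kg·m/s

Using the Heisenberg uncertainty principle:
ΔxΔp ≥ ℏ/2

The minimum uncertainty in momentum is:
Δp_min = ℏ/(2Δx)
Δp_min = (1.055e-34 J·s) / (2 × 2.830e-09 m)
Δp_min = 1.863e-26 kg·m/s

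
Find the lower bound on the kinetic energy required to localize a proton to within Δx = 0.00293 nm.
604.253 meV

Localizing a particle requires giving it sufficient momentum uncertainty:

1. From uncertainty principle: Δp ≥ ℏ/(2Δx)
   Δp_min = (1.055e-34 J·s) / (2 × 2.930e-12 m)
   Δp_min = 1.800e-23 kg·m/s

2. This momentum uncertainty corresponds to kinetic energy:
   KE ≈ (Δp)²/(2m) = (1.800e-23)²/(2 × 1.673e-27 kg)
   KE = 9.681e-20 J = 604.253 meV

Tighter localization requires more energy.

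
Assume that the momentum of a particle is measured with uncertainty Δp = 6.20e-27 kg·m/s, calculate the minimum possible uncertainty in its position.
8.505 nm

Using the Heisenberg uncertainty principle:
ΔxΔp ≥ ℏ/2

The minimum uncertainty in position is:
Δx_min = ℏ/(2Δp)
Δx_min = (1.055e-34 J·s) / (2 × 6.200e-27 kg·m/s)
Δx_min = 8.505e-09 m = 8.505 nm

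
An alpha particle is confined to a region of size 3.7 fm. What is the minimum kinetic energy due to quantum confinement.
95.384 keV

Using the uncertainty principle:

1. Position uncertainty: Δx ≈ 3.700e-15 m
2. Minimum momentum uncertainty: Δp = ℏ/(2Δx) = 1.425e-20 kg·m/s
3. Minimum kinetic energy:
   KE = (Δp)²/(2m) = (1.425e-20)²/(2 × 6.645e-27 kg)
   KE = 1.528e-14 J = 95.384 keV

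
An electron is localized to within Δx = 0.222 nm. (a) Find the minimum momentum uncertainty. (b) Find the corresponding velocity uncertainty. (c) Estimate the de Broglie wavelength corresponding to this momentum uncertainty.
(a) Δp_min = 2.375 × 10^-25 kg·m/s
(b) Δv_min = 260.738 km/s
(c) λ_dB = 2.790 nm

Step-by-step:

(a) From the uncertainty principle:
Δp_min = ℏ/(2Δx) = (1.055e-34 J·s)/(2 × 2.220e-10 m) = 2.375e-25 kg·m/s

(b) The velocity uncertainty:
Δv = Δp/m = (2.375e-25 kg·m/s)/(9.109e-31 kg) = 2.607e+05 m/s = 260.738 km/s

(c) The de Broglie wavelength for this momentum:
λ = h/p = (6.626e-34 J·s)/(2.375e-25 kg·m/s) = 2.790e-09 m = 2.790 nm

Note: The de Broglie wavelength is comparable to the localization size, as expected from wave-particle duality.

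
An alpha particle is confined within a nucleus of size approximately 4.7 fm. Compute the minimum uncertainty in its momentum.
1.122 × 10^-20 kg·m/s

Using the Heisenberg uncertainty principle:
ΔxΔp ≥ ℏ/2

With Δx ≈ L = 4.700e-15 m (the confinement size):
Δp_min = ℏ/(2Δx)
Δp_min = (1.055e-34 J·s) / (2 × 4.700e-15 m)
Δp_min = 1.122e-20 kg·m/s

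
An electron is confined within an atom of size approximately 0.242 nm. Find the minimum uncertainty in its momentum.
2.179 × 10^-25 kg·m/s

Using the Heisenberg uncertainty principle:
ΔxΔp ≥ ℏ/2

With Δx ≈ L = 2.420e-10 m (the confinement size):
Δp_min = ℏ/(2Δx)
Δp_min = (1.055e-34 J·s) / (2 × 2.420e-10 m)
Δp_min = 2.179e-25 kg·m/s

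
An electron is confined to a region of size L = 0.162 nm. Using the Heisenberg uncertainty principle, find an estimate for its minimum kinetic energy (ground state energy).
362.938 meV

Using the uncertainty principle to estimate ground state energy:

1. The position uncertainty is approximately the confinement size:
   Δx ≈ L = 1.620e-10 m

2. From ΔxΔp ≥ ℏ/2, the minimum momentum uncertainty is:
   Δp ≈ ℏ/(2L) = 3.255e-25 kg·m/s

3. The kinetic energy is approximately:
   KE ≈ (Δp)²/(2m) = (3.255e-25)²/(2 × 9.109e-31 kg)
   KE ≈ 5.815e-20 J = 362.938 meV

This is an order-of-magnitude estimate of the ground state energy.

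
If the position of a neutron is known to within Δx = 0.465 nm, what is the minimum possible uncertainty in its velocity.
67.701 m/s

Using the Heisenberg uncertainty principle and Δp = mΔv:
ΔxΔp ≥ ℏ/2
Δx(mΔv) ≥ ℏ/2

The minimum uncertainty in velocity is:
Δv_min = ℏ/(2mΔx)
Δv_min = (1.055e-34 J·s) / (2 × 1.675e-27 kg × 4.650e-10 m)
Δv_min = 6.770e+01 m/s = 67.701 m/s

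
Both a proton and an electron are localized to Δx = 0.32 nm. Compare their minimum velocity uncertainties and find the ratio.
The electron has the larger minimum velocity uncertainty, by a ratio of 1836.2.

For both particles, Δp_min = ℏ/(2Δx) = 1.648e-25 kg·m/s (same for both).

The velocity uncertainty is Δv = Δp/m:
- proton: Δv = 1.648e-25 / 1.673e-27 = 9.851e+01 m/s = 98.514 m/s
- electron: Δv = 1.648e-25 / 9.109e-31 = 1.809e+05 m/s = 180.887 km/s

Ratio: 1.809e+05 / 9.851e+01 = 1836.2

The lighter particle has larger velocity uncertainty because Δv ∝ 1/m.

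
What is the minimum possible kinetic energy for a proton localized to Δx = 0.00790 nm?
83.119 meV

Localizing a particle requires giving it sufficient momentum uncertainty:

1. From uncertainty principle: Δp ≥ ℏ/(2Δx)
   Δp_min = (1.055e-34 J·s) / (2 × 7.900e-12 m)
   Δp_min = 6.675e-24 kg·m/s

2. This momentum uncertainty corresponds to kinetic energy:
   KE ≈ (Δp)²/(2m) = (6.675e-24)²/(2 × 1.673e-27 kg)
   KE = 1.332e-20 J = 83.119 meV

Tighter localization requires more energy.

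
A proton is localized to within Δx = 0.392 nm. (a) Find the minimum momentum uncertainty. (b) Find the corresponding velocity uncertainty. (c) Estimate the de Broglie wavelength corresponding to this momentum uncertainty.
(a) Δp_min = 1.345 × 10^-25 kg·m/s
(b) Δv_min = 80.420 m/s
(c) λ_dB = 4.926 nm

Step-by-step:

(a) From the uncertainty principle:
Δp_min = ℏ/(2Δx) = (1.055e-34 J·s)/(2 × 3.920e-10 m) = 1.345e-25 kg·m/s

(b) The velocity uncertainty:
Δv = Δp/m = (1.345e-25 kg·m/s)/(1.673e-27 kg) = 8.042e+01 m/s = 80.420 m/s

(c) The de Broglie wavelength for this momentum:
λ = h/p = (6.626e-34 J·s)/(1.345e-25 kg·m/s) = 4.926e-09 m = 4.926 nm

Note: The de Broglie wavelength is comparable to the localization size, as expected from wave-particle duality.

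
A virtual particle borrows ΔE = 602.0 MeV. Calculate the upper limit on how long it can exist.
5.467 × 10^-25 s

Using the energy-time uncertainty principle:
ΔEΔt ≥ ℏ/2

For a virtual particle borrowing energy ΔE, the maximum lifetime is:
Δt_max = ℏ/(2ΔE)

Converting energy:
ΔE = 602.0 MeV = 9.645e-11 J

Δt_max = (1.055e-34 J·s) / (2 × 9.645e-11 J)
Δt_max = 5.467e-25 s = 5.467 × 10^-25 s

Virtual particles with higher borrowed energy exist for shorter times.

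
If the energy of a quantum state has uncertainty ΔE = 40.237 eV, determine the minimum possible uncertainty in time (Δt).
8.179 as

Using the energy-time uncertainty principle:
ΔEΔt ≥ ℏ/2

The minimum uncertainty in time is:
Δt_min = ℏ/(2ΔE)
Δt_min = (1.055e-34 J·s) / (2 × 6.447e-18 J)
Δt_min = 8.179e-18 s = 8.179 as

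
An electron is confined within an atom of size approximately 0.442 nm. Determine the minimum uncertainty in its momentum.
1.193 × 10^-25 kg·m/s

Using the Heisenberg uncertainty principle:
ΔxΔp ≥ ℏ/2

With Δx ≈ L = 4.420e-10 m (the confinement size):
Δp_min = ℏ/(2Δx)
Δp_min = (1.055e-34 J·s) / (2 × 4.420e-10 m)
Δp_min = 1.193e-25 kg·m/s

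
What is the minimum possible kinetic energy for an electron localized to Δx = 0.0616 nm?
2.510 eV

Localizing a particle requires giving it sufficient momentum uncertainty:

1. From uncertainty principle: Δp ≥ ℏ/(2Δx)
   Δp_min = (1.055e-34 J·s) / (2 × 6.160e-11 m)
   Δp_min = 8.560e-25 kg·m/s

2. This momentum uncertainty corresponds to kinetic energy:
   KE ≈ (Δp)²/(2m) = (8.560e-25)²/(2 × 9.109e-31 kg)
   KE = 4.022e-19 J = 2.510 eV

Tighter localization requires more energy.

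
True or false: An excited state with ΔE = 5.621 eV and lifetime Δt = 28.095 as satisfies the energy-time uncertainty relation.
No, it violates the uncertainty relation.

Calculate the product ΔEΔt:
ΔE = 5.621 eV = 9.006e-19 J
ΔEΔt = (9.006e-19 J) × (2.809e-17 s)
ΔEΔt = 2.530e-35 J·s

Compare to the minimum allowed value ℏ/2:
ℏ/2 = 5.273e-35 J·s

Since ΔEΔt = 2.530e-35 J·s < 5.273e-35 J·s = ℏ/2,
this violates the uncertainty relation.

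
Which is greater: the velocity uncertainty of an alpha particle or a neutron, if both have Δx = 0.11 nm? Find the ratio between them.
The neutron has the larger minimum velocity uncertainty, by a ratio of 4.0.

For both particles, Δp_min = ℏ/(2Δx) = 4.794e-25 kg·m/s (same for both).

The velocity uncertainty is Δv = Δp/m:
- alpha particle: Δv = 4.794e-25 / 6.645e-27 = 7.214e+01 m/s = 72.141 m/s
- neutron: Δv = 4.794e-25 / 1.675e-27 = 2.862e+02 m/s = 286.192 m/s

Ratio: 2.862e+02 / 7.214e+01 = 4.0

The lighter particle has larger velocity uncertainty because Δv ∝ 1/m.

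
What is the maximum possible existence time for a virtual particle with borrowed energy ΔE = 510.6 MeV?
6.445 × 10^-25 s

Using the energy-time uncertainty principle:
ΔEΔt ≥ ℏ/2

For a virtual particle borrowing energy ΔE, the maximum lifetime is:
Δt_max = ℏ/(2ΔE)

Converting energy:
ΔE = 510.6 MeV = 8.181e-11 J

Δt_max = (1.055e-34 J·s) / (2 × 8.181e-11 J)
Δt_max = 6.445e-25 s = 6.445 × 10^-25 s

Virtual particles with higher borrowed energy exist for shorter times.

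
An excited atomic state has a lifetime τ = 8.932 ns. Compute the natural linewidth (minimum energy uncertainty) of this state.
36.846 neV

Using the energy-time uncertainty principle:
ΔEΔt ≥ ℏ/2

The lifetime τ represents the time uncertainty Δt.
The natural linewidth (minimum energy uncertainty) is:

ΔE = ℏ/(2τ)
ΔE = (1.055e-34 J·s) / (2 × 8.932e-09 s)
ΔE = 5.903e-27 J = 36.846 neV

This natural linewidth limits the precision of spectroscopic measurements.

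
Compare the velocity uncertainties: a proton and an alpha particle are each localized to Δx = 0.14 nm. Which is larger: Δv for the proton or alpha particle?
The proton has the larger minimum velocity uncertainty, by a ratio of 4.0.

For both particles, Δp_min = ℏ/(2Δx) = 3.766e-25 kg·m/s (same for both).

The velocity uncertainty is Δv = Δp/m:
- proton: Δv = 3.766e-25 / 1.673e-27 = 2.252e+02 m/s = 225.175 m/s
- alpha particle: Δv = 3.766e-25 / 6.645e-27 = 5.668e+01 m/s = 56.682 m/s

Ratio: 2.252e+02 / 5.668e+01 = 4.0

The lighter particle has larger velocity uncertainty because Δv ∝ 1/m.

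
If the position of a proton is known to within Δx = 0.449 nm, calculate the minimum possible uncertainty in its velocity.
70.210 m/s

Using the Heisenberg uncertainty principle and Δp = mΔv:
ΔxΔp ≥ ℏ/2
Δx(mΔv) ≥ ℏ/2

The minimum uncertainty in velocity is:
Δv_min = ℏ/(2mΔx)
Δv_min = (1.055e-34 J·s) / (2 × 1.673e-27 kg × 4.490e-10 m)
Δv_min = 7.021e+01 m/s = 70.210 m/s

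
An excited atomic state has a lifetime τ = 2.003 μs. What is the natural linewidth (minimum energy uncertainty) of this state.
164.307 peV

Using the energy-time uncertainty principle:
ΔEΔt ≥ ℏ/2

The lifetime τ represents the time uncertainty Δt.
The natural linewidth (minimum energy uncertainty) is:

ΔE = ℏ/(2τ)
ΔE = (1.055e-34 J·s) / (2 × 2.003e-06 s)
ΔE = 2.632e-29 J = 164.307 peV

This natural linewidth limits the precision of spectroscopic measurements.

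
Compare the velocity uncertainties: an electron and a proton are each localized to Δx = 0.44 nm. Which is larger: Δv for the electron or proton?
The electron has the larger minimum velocity uncertainty, by a ratio of 1836.2.

For both particles, Δp_min = ℏ/(2Δx) = 1.198e-25 kg·m/s (same for both).

The velocity uncertainty is Δv = Δp/m:
- electron: Δv = 1.198e-25 / 9.109e-31 = 1.316e+05 m/s = 131.554 km/s
- proton: Δv = 1.198e-25 / 1.673e-27 = 7.165e+01 m/s = 71.647 m/s

Ratio: 1.316e+05 / 7.165e+01 = 1836.2

The lighter particle has larger velocity uncertainty because Δv ∝ 1/m.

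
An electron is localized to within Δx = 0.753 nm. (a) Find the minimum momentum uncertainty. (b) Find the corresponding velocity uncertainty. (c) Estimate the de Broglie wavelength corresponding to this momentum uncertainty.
(a) Δp_min = 7.002 × 10^-26 kg·m/s
(b) Δv_min = 76.871 km/s
(c) λ_dB = 9.462 nm

Step-by-step:

(a) From the uncertainty principle:
Δp_min = ℏ/(2Δx) = (1.055e-34 J·s)/(2 × 7.530e-10 m) = 7.002e-26 kg·m/s

(b) The velocity uncertainty:
Δv = Δp/m = (7.002e-26 kg·m/s)/(9.109e-31 kg) = 7.687e+04 m/s = 76.871 km/s

(c) The de Broglie wavelength for this momentum:
λ = h/p = (6.626e-34 J·s)/(7.002e-26 kg·m/s) = 9.462e-09 m = 9.462 nm

Note: The de Broglie wavelength is comparable to the localization size, as expected from wave-particle duality.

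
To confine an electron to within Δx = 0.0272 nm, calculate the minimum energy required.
12.874 eV

Localizing a particle requires giving it sufficient momentum uncertainty:

1. From uncertainty principle: Δp ≥ ℏ/(2Δx)
   Δp_min = (1.055e-34 J·s) / (2 × 2.720e-11 m)
   Δp_min = 1.939e-24 kg·m/s

2. This momentum uncertainty corresponds to kinetic energy:
   KE ≈ (Δp)²/(2m) = (1.939e-24)²/(2 × 9.109e-31 kg)
   KE = 2.063e-18 J = 12.874 eV

Tighter localization requires more energy.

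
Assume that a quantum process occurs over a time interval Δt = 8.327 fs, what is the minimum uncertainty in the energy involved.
39.523 meV

Using the energy-time uncertainty principle:
ΔEΔt ≥ ℏ/2

The minimum uncertainty in energy is:
ΔE_min = ℏ/(2Δt)
ΔE_min = (1.055e-34 J·s) / (2 × 8.327e-15 s)
ΔE_min = 6.332e-21 J = 39.523 meV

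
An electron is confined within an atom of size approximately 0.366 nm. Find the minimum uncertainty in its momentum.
1.441 × 10^-25 kg·m/s

Using the Heisenberg uncertainty principle:
ΔxΔp ≥ ℏ/2

With Δx ≈ L = 3.660e-10 m (the confinement size):
Δp_min = ℏ/(2Δx)
Δp_min = (1.055e-34 J·s) / (2 × 3.660e-10 m)
Δp_min = 1.441e-25 kg·m/s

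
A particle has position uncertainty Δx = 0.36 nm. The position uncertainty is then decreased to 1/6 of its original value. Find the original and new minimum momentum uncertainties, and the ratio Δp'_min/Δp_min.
Original Δp_min = 1.465 × 10^-25 kg·m/s; new Δp'_min = 8.788 × 10^-25 kg·m/s; ratio Δp'_min/Δp_min = 6.

From the uncertainty principle ΔxΔp ≥ ℏ/2, the minimum momentum uncertainty is Δp_min = ℏ/(2Δx).

Original (Δx = 0.36 nm = 3.600e-10 m):
Δp_min = (1.055e-34 J·s)/(2 × 3.600e-10 m) = 1.465e-25 kg·m/s

When Δx → (1/6)Δx:
Δp'_min = ℏ/(2 × (1/6)Δx) = 6 × ℏ/(2Δx) = 6 × Δp_min
Δp'_min = 6 × 1.465e-25 kg·m/s = 8.788e-25 kg·m/s

Since Δp_min ∝ 1/Δx, when Δx is decreased to 1/6 of its original value, Δp_min increases to 6 times its original value.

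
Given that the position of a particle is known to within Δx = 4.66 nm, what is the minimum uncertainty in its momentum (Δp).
1.132 × 10^-26 kg·m/s

Using the Heisenberg uncertainty principle:
ΔxΔp ≥ ℏ/2

The minimum uncertainty in momentum is:
Δp_min = ℏ/(2Δx)
Δp_min = (1.055e-34 J·s) / (2 × 4.660e-09 m)
Δp_min = 1.132e-26 kg·m/s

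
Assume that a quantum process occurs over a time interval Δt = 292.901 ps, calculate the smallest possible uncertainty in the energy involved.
1.124 μeV

Using the energy-time uncertainty principle:
ΔEΔt ≥ ℏ/2

The minimum uncertainty in energy is:
ΔE_min = ℏ/(2Δt)
ΔE_min = (1.055e-34 J·s) / (2 × 2.929e-10 s)
ΔE_min = 1.800e-25 J = 1.124 μeV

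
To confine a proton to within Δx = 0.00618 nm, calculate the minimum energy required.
135.824 meV

Localizing a particle requires giving it sufficient momentum uncertainty:

1. From uncertainty principle: Δp ≥ ℏ/(2Δx)
   Δp_min = (1.055e-34 J·s) / (2 × 6.180e-12 m)
   Δp_min = 8.532e-24 kg·m/s

2. This momentum uncertainty corresponds to kinetic energy:
   KE ≈ (Δp)²/(2m) = (8.532e-24)²/(2 × 1.673e-27 kg)
   KE = 2.176e-20 J = 135.824 meV

Tighter localization requires more energy.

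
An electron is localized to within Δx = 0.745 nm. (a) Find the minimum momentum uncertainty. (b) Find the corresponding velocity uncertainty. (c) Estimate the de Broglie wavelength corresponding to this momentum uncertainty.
(a) Δp_min = 7.078 × 10^-26 kg·m/s
(b) Δv_min = 77.696 km/s
(c) λ_dB = 9.362 nm

Step-by-step:

(a) From the uncertainty principle:
Δp_min = ℏ/(2Δx) = (1.055e-34 J·s)/(2 × 7.450e-10 m) = 7.078e-26 kg·m/s

(b) The velocity uncertainty:
Δv = Δp/m = (7.078e-26 kg·m/s)/(9.109e-31 kg) = 7.770e+04 m/s = 77.696 km/s

(c) The de Broglie wavelength for this momentum:
λ = h/p = (6.626e-34 J·s)/(7.078e-26 kg·m/s) = 9.362e-09 m = 9.362 nm

Note: The de Broglie wavelength is comparable to the localization size, as expected from wave-particle duality.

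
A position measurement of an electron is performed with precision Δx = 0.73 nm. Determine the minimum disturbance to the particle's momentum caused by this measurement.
7.223 × 10^-26 kg·m/s

The uncertainty principle implies that measuring position disturbs momentum:
ΔxΔp ≥ ℏ/2

When we measure position with precision Δx, we necessarily introduce a momentum uncertainty:
Δp ≥ ℏ/(2Δx)
Δp_min = (1.055e-34 J·s) / (2 × 7.300e-10 m)
Δp_min = 7.223e-26 kg·m/s

The more precisely we measure position, the greater the momentum disturbance.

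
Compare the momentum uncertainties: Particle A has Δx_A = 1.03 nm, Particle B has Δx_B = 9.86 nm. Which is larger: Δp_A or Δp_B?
Particle A has the larger minimum momentum uncertainty, by a factor of 9.57.

For each particle, the minimum momentum uncertainty is Δp_min = ℏ/(2Δx):

Particle A: Δp_A = ℏ/(2×1.030e-09 m) = 5.119e-26 kg·m/s
Particle B: Δp_B = ℏ/(2×9.860e-09 m) = 5.348e-27 kg·m/s

Ratio: Δp_A/Δp_B = 9.57

Since Δp_min ∝ 1/Δx, the particle with smaller position uncertainty (A) has larger momentum uncertainty.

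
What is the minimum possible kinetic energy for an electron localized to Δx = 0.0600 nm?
2.646 eV

Localizing a particle requires giving it sufficient momentum uncertainty:

1. From uncertainty principle: Δp ≥ ℏ/(2Δx)
   Δp_min = (1.055e-34 J·s) / (2 × 6.000e-11 m)
   Δp_min = 8.788e-25 kg·m/s

2. This momentum uncertainty corresponds to kinetic energy:
   KE ≈ (Δp)²/(2m) = (8.788e-25)²/(2 × 9.109e-31 kg)
   KE = 4.239e-19 J = 2.646 eV

Tighter localization requires more energy.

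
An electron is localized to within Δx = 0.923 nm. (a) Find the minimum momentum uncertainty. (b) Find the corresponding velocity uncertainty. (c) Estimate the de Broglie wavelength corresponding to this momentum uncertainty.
(a) Δp_min = 5.713 × 10^-26 kg·m/s
(b) Δv_min = 62.713 km/s
(c) λ_dB = 11.599 nm

Step-by-step:

(a) From the uncertainty principle:
Δp_min = ℏ/(2Δx) = (1.055e-34 J·s)/(2 × 9.230e-10 m) = 5.713e-26 kg·m/s

(b) The velocity uncertainty:
Δv = Δp/m = (5.713e-26 kg·m/s)/(9.109e-31 kg) = 6.271e+04 m/s = 62.713 km/s

(c) The de Broglie wavelength for this momentum:
λ = h/p = (6.626e-34 J·s)/(5.713e-26 kg·m/s) = 1.160e-08 m = 11.599 nm

Note: The de Broglie wavelength is comparable to the localization size, as expected from wave-particle duality.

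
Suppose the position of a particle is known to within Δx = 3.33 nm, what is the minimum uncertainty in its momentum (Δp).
1.583 × 10^-26 kg·m/s

Using the Heisenberg uncertainty principle:
ΔxΔp ≥ ℏ/2

The minimum uncertainty in momentum is:
Δp_min = ℏ/(2Δx)
Δp_min = (1.055e-34 J·s) / (2 × 3.330e-09 m)
Δp_min = 1.583e-26 kg·m/s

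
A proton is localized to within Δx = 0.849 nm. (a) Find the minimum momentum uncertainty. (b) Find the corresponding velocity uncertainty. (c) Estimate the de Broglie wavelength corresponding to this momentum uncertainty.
(a) Δp_min = 6.211 × 10^-26 kg·m/s
(b) Δv_min = 37.131 m/s
(c) λ_dB = 10.669 nm

Step-by-step:

(a) From the uncertainty principle:
Δp_min = ℏ/(2Δx) = (1.055e-34 J·s)/(2 × 8.490e-10 m) = 6.211e-26 kg·m/s

(b) The velocity uncertainty:
Δv = Δp/m = (6.211e-26 kg·m/s)/(1.673e-27 kg) = 3.713e+01 m/s = 37.131 m/s

(c) The de Broglie wavelength for this momentum:
λ = h/p = (6.626e-34 J·s)/(6.211e-26 kg·m/s) = 1.067e-08 m = 10.669 nm

Note: The de Broglie wavelength is comparable to the localization size, as expected from wave-particle duality.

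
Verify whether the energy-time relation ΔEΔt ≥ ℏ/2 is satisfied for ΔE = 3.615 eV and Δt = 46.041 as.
No, it violates the uncertainty relation.

Calculate the product ΔEΔt:
ΔE = 3.615 eV = 5.792e-19 J
ΔEΔt = (5.792e-19 J) × (4.604e-17 s)
ΔEΔt = 2.667e-35 J·s

Compare to the minimum allowed value ℏ/2:
ℏ/2 = 5.273e-35 J·s

Since ΔEΔt = 2.667e-35 J·s < 5.273e-35 J·s = ℏ/2,
this violates the uncertainty relation.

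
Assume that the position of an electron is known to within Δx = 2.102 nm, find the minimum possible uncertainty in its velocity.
27.537 km/s

Using the Heisenberg uncertainty principle and Δp = mΔv:
ΔxΔp ≥ ℏ/2
Δx(mΔv) ≥ ℏ/2

The minimum uncertainty in velocity is:
Δv_min = ℏ/(2mΔx)
Δv_min = (1.055e-34 J·s) / (2 × 9.109e-31 kg × 2.102e-09 m)
Δv_min = 2.754e+04 m/s = 27.537 km/s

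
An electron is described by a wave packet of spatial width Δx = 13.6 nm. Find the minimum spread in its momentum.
3.877 × 10^-27 kg·m/s

For a wave packet, the spatial width Δx and momentum spread Δp are related by the uncertainty principle:
ΔxΔp ≥ ℏ/2

The minimum momentum spread is:
Δp_min = ℏ/(2Δx)
Δp_min = (1.055e-34 J·s) / (2 × 1.360e-08 m)
Δp_min = 3.877e-27 kg·m/s

A wave packet cannot have both a well-defined position and well-defined momentum.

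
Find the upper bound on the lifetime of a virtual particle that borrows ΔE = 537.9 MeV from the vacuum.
6.118 × 10^-25 s

Using the energy-time uncertainty principle:
ΔEΔt ≥ ℏ/2

For a virtual particle borrowing energy ΔE, the maximum lifetime is:
Δt_max = ℏ/(2ΔE)

Converting energy:
ΔE = 537.9 MeV = 8.618e-11 J

Δt_max = (1.055e-34 J·s) / (2 × 8.618e-11 J)
Δt_max = 6.118e-25 s = 6.118 × 10^-25 s

Virtual particles with higher borrowed energy exist for shorter times.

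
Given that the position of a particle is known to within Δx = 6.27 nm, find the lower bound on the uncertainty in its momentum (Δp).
8.410 × 10^-27 kg·m/s

Using the Heisenberg uncertainty principle:
ΔxΔp ≥ ℏ/2

The minimum uncertainty in momentum is:
Δp_min = ℏ/(2Δx)
Δp_min = (1.055e-34 J·s) / (2 × 6.270e-09 m)
Δp_min = 8.410e-27 kg·m/s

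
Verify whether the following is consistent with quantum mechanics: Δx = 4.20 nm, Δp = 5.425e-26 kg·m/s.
Yes, it satisfies the uncertainty principle.

Calculate the product ΔxΔp:
ΔxΔp = (4.200e-09 m) × (5.425e-26 kg·m/s)
ΔxΔp = 2.279e-34 J·s

Compare to the minimum allowed value ℏ/2:
ℏ/2 = 5.273e-35 J·s

Since ΔxΔp = 2.279e-34 J·s ≥ 5.273e-35 J·s = ℏ/2,
the measurement satisfies the uncertainty principle.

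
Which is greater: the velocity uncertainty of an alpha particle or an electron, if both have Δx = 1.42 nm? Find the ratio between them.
The electron has the larger minimum velocity uncertainty, by a ratio of 7294.3.

For both particles, Δp_min = ℏ/(2Δx) = 3.713e-26 kg·m/s (same for both).

The velocity uncertainty is Δv = Δp/m:
- alpha particle: Δv = 3.713e-26 / 6.645e-27 = 5.588e+00 m/s = 5.588 m/s
- electron: Δv = 3.713e-26 / 9.109e-31 = 4.076e+04 m/s = 40.763 km/s

Ratio: 4.076e+04 / 5.588e+00 = 7294.3

The lighter particle has larger velocity uncertainty because Δv ∝ 1/m.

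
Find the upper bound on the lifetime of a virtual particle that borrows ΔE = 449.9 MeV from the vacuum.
7.315 × 10^-25 s

Using the energy-time uncertainty principle:
ΔEΔt ≥ ℏ/2

For a virtual particle borrowing energy ΔE, the maximum lifetime is:
Δt_max = ℏ/(2ΔE)

Converting energy:
ΔE = 449.9 MeV = 7.208e-11 J

Δt_max = (1.055e-34 J·s) / (2 × 7.208e-11 J)
Δt_max = 7.315e-25 s = 7.315 × 10^-25 s

Virtual particles with higher borrowed energy exist for shorter times.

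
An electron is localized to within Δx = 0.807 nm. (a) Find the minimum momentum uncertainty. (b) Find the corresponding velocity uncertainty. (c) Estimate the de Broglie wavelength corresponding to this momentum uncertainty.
(a) Δp_min = 6.534 × 10^-26 kg·m/s
(b) Δv_min = 71.727 km/s
(c) λ_dB = 10.141 nm

Step-by-step:

(a) From the uncertainty principle:
Δp_min = ℏ/(2Δx) = (1.055e-34 J·s)/(2 × 8.070e-10 m) = 6.534e-26 kg·m/s

(b) The velocity uncertainty:
Δv = Δp/m = (6.534e-26 kg·m/s)/(9.109e-31 kg) = 7.173e+04 m/s = 71.727 km/s

(c) The de Broglie wavelength for this momentum:
λ = h/p = (6.626e-34 J·s)/(6.534e-26 kg·m/s) = 1.014e-08 m = 10.141 nm

Note: The de Broglie wavelength is comparable to the localization size, as expected from wave-particle duality.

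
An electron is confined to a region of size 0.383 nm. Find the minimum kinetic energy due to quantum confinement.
64.933 meV

Using the uncertainty principle:

1. Position uncertainty: Δx ≈ 3.830e-10 m
2. Minimum momentum uncertainty: Δp = ℏ/(2Δx) = 1.377e-25 kg·m/s
3. Minimum kinetic energy:
   KE = (Δp)²/(2m) = (1.377e-25)²/(2 × 9.109e-31 kg)
   KE = 1.040e-20 J = 64.933 meV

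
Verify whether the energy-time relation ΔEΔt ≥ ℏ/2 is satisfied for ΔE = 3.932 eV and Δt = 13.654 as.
No, it violates the uncertainty relation.

Calculate the product ΔEΔt:
ΔE = 3.932 eV = 6.300e-19 J
ΔEΔt = (6.300e-19 J) × (1.365e-17 s)
ΔEΔt = 8.602e-36 J·s

Compare to the minimum allowed value ℏ/2:
ℏ/2 = 5.273e-35 J·s

Since ΔEΔt = 8.602e-36 J·s < 5.273e-35 J·s = ℏ/2,
this violates the uncertainty relation.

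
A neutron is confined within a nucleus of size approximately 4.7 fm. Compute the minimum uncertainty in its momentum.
1.122 × 10^-20 kg·m/s

Using the Heisenberg uncertainty principle:
ΔxΔp ≥ ℏ/2

With Δx ≈ L = 4.700e-15 m (the confinement size):
Δp_min = ℏ/(2Δx)
Δp_min = (1.055e-34 J·s) / (2 × 4.700e-15 m)
Δp_min = 1.122e-20 kg·m/s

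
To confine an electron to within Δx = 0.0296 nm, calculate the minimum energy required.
10.871 eV

Localizing a particle requires giving it sufficient momentum uncertainty:

1. From uncertainty principle: Δp ≥ ℏ/(2Δx)
   Δp_min = (1.055e-34 J·s) / (2 × 2.960e-11 m)
   Δp_min = 1.781e-24 kg·m/s

2. This momentum uncertainty corresponds to kinetic energy:
   KE ≈ (Δp)²/(2m) = (1.781e-24)²/(2 × 9.109e-31 kg)
   KE = 1.742e-18 J = 10.871 eV

Tighter localization requires more energy.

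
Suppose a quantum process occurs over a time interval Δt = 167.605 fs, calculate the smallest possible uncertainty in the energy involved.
1.964 meV

Using the energy-time uncertainty principle:
ΔEΔt ≥ ℏ/2

The minimum uncertainty in energy is:
ΔE_min = ℏ/(2Δt)
ΔE_min = (1.055e-34 J·s) / (2 × 1.676e-13 s)
ΔE_min = 3.146e-22 J = 1.964 meV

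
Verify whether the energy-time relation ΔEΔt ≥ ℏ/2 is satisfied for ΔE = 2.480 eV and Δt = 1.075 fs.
Yes, it satisfies the uncertainty relation.

Calculate the product ΔEΔt:
ΔE = 2.480 eV = 3.973e-19 J
ΔEΔt = (3.973e-19 J) × (1.075e-15 s)
ΔEΔt = 4.271e-34 J·s

Compare to the minimum allowed value ℏ/2:
ℏ/2 = 5.273e-35 J·s

Since ΔEΔt = 4.271e-34 J·s ≥ 5.273e-35 J·s = ℏ/2,
this satisfies the uncertainty relation.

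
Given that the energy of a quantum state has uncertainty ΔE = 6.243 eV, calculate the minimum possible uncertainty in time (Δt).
52.716 as

Using the energy-time uncertainty principle:
ΔEΔt ≥ ℏ/2

The minimum uncertainty in time is:
Δt_min = ℏ/(2ΔE)
Δt_min = (1.055e-34 J·s) / (2 × 1.000e-18 J)
Δt_min = 5.272e-17 s = 52.716 as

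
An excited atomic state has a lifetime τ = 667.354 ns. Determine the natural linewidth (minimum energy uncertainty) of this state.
493.151 peV

Using the energy-time uncertainty principle:
ΔEΔt ≥ ℏ/2

The lifetime τ represents the time uncertainty Δt.
The natural linewidth (minimum energy uncertainty) is:

ΔE = ℏ/(2τ)
ΔE = (1.055e-34 J·s) / (2 × 6.674e-07 s)
ΔE = 7.901e-29 J = 493.151 peV

This natural linewidth limits the precision of spectroscopic measurements.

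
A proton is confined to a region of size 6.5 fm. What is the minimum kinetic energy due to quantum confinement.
122.780 keV

Using the uncertainty principle:

1. Position uncertainty: Δx ≈ 6.500e-15 m
2. Minimum momentum uncertainty: Δp = ℏ/(2Δx) = 8.112e-21 kg·m/s
3. Minimum kinetic energy:
   KE = (Δp)²/(2m) = (8.112e-21)²/(2 × 1.673e-27 kg)
   KE = 1.967e-14 J = 122.780 keV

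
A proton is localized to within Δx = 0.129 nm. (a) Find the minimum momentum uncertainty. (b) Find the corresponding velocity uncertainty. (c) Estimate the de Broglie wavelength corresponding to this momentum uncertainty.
(a) Δp_min = 4.087 × 10^-25 kg·m/s
(b) Δv_min = 244.376 m/s
(c) λ_dB = 1.621 nm

Step-by-step:

(a) From the uncertainty principle:
Δp_min = ℏ/(2Δx) = (1.055e-34 J·s)/(2 × 1.290e-10 m) = 4.087e-25 kg·m/s

(b) The velocity uncertainty:
Δv = Δp/m = (4.087e-25 kg·m/s)/(1.673e-27 kg) = 2.444e+02 m/s = 244.376 m/s

(c) The de Broglie wavelength for this momentum:
λ = h/p = (6.626e-34 J·s)/(4.087e-25 kg·m/s) = 1.621e-09 m = 1.621 nm

Note: The de Broglie wavelength is comparable to the localization size, as expected from wave-particle duality.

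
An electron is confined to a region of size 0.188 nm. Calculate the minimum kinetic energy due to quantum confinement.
269.493 meV

Using the uncertainty principle:

1. Position uncertainty: Δx ≈ 1.880e-10 m
2. Minimum momentum uncertainty: Δp = ℏ/(2Δx) = 2.805e-25 kg·m/s
3. Minimum kinetic energy:
   KE = (Δp)²/(2m) = (2.805e-25)²/(2 × 9.109e-31 kg)
   KE = 4.318e-20 J = 269.493 meV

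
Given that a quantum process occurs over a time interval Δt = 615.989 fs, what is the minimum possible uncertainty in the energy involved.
534.272 μeV

Using the energy-time uncertainty principle:
ΔEΔt ≥ ℏ/2

The minimum uncertainty in energy is:
ΔE_min = ℏ/(2Δt)
ΔE_min = (1.055e-34 J·s) / (2 × 6.160e-13 s)
ΔE_min = 8.560e-23 J = 534.272 μeV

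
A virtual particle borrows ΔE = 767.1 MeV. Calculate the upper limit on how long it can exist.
4.290 × 10^-25 s

Using the energy-time uncertainty principle:
ΔEΔt ≥ ℏ/2

For a virtual particle borrowing energy ΔE, the maximum lifetime is:
Δt_max = ℏ/(2ΔE)

Converting energy:
ΔE = 767.1 MeV = 1.229e-10 J

Δt_max = (1.055e-34 J·s) / (2 × 1.229e-10 J)
Δt_max = 4.290e-25 s = 4.290 × 10^-25 s

Virtual particles with higher borrowed energy exist for shorter times.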